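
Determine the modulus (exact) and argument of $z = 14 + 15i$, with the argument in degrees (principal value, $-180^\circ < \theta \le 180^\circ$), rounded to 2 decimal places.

|z| = sqrt(14^2 + 15^2) = sqrt(421)
arg(z) = arctan(b/a) = arctan(15/14) (quadrant-adjusted) = 46.97°


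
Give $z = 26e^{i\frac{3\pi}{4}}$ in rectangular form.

a = r cos θ = 26 * -sqrt(2)/2 = -13*sqrt(2)
b = r sin θ = 26 * sqrt(2)/2 = 13*sqrt(2)
z = -13*sqrt(2) + 13*sqrt(2)i


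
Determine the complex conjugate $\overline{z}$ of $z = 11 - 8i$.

If z = a + bi, then conjugate(z) = a - bi
conjugate(11 - 8i) = 11 + 8i


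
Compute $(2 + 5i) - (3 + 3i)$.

(2 - 3) + (5 - 3)i = -1 + 2i


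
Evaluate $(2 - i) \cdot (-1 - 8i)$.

(a1*a2 - b1*b2) + (a1*b2 + b1*a2)i
= (-2 - 8) + (-16 + 1)i
= -10 - 15i


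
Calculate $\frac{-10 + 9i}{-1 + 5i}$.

Multiply numerator and denominator by conjugate (-1 - 5i):
= (-10 + 9i)(-1 - 5i) / ((-1)^2 + 5^2)
= (55 + 41i) / 26
= 55/26 + (41/26)i


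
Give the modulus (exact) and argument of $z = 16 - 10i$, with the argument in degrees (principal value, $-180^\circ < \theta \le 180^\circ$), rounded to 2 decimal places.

|z| = sqrt(16^2 + (-10)^2) = sqrt(356)
arg(z) = arctan(b/a) = arctan(-10/16) (quadrant-adjusted) = -32.01°


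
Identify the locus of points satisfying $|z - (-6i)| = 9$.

|z - z0| = r describes a circle centered at z0 with radius r
Here z0 = -6i and r = 9
Locus: Circle centered at (0, -6) with radius 9


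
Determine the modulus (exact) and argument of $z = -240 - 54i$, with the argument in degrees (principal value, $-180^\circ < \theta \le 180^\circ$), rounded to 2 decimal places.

|z| = sqrt((-240)^2 + (-54)^2) = 246
arg(z) = arctan(b/a) = arctan(-54/-240) (quadrant-adjusted) = -167.32°


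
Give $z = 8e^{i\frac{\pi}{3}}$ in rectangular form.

a = r cos θ = 8 * 1/2 = 4
b = r sin θ = 8 * sqrt(3)/2 = 4*sqrt(3)
z = 4 + 4*sqrt(3)i


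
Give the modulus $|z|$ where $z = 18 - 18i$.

|z| = sqrt(a^2 + b^2) = sqrt(18^2 + (-18)^2) = sqrt(648) = sqrt(648)


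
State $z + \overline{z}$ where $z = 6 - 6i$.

z + conjugate(z) = (a + bi) + (a - bi) = 2a
= 2 * 6 = 12


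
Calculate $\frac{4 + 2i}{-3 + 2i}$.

Multiply numerator and denominator by conjugate (-3 - 2i):
= (4 + 2i)(-3 - 2i) / ((-3)^2 + 2^2)
= (-8 - 14i) / 13
= -8/13 - (14/13)i


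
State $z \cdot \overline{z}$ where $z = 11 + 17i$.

z * conjugate(z) = |z|^2 = a^2 + b^2
= 11^2 + 17^2 = 410


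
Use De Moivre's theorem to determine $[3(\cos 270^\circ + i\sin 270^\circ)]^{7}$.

By De Moivre: z^n = r^n(cos(nθ) + i sin(nθ))
= 3^7(cos(7*270°) + i sin(7*270°))
= 2187(cos 90° + i sin 90°)
= 2187i


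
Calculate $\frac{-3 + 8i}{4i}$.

Multiply numerator and denominator by conjugate (-4i):
= (-3 + 8i)(-4i) / (0^2 + 4^2)
= (32 + 12i) / 16
Divide through by 4: (8 + 3i) / 4
= 2 + (3/4)i


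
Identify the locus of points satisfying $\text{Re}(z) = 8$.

Re(z) = x where z = x + yi; the equation x = 8 is satisfied by all points with that x-coordinate
Locus: Vertical line x = 8


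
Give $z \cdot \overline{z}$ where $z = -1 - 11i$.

z * conjugate(z) = |z|^2 = a^2 + b^2
= (-1)^2 + (-11)^2 = 122


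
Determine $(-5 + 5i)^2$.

(a + bi)^2 = a^2 - b^2 + 2abi
= (-5)^2 - 5^2 + 2*(-5)*5i
= -50i


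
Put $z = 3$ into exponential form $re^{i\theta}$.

r = |z| = sqrt((3)^2 + (0)^2) = sqrt(9 + 0) = sqrt(9) = 3
b = 0 and a > 0, so z lies on the positive real axis: θ = 0
z = 3e^(i*0) = 3


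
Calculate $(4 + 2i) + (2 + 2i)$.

(4 + 2) + (2 + 2)i = 6 + 4i


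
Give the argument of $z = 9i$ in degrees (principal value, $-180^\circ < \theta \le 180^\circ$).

a = 0 and b > 0, so z lies on the positive imaginary axis: θ = 90°


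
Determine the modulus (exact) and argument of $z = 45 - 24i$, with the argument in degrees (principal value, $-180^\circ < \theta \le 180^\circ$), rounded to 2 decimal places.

|z| = sqrt(45^2 + (-24)^2) = 51
arg(z) = arctan(b/a) = arctan(-24/45) (quadrant-adjusted) = -28.07°


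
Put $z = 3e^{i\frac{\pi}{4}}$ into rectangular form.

a = r cos θ = 3 * sqrt(2)/2 = 3*sqrt(2)/2
b = r sin θ = 3 * sqrt(2)/2 = 3*sqrt(2)/2
z = 3*sqrt(2)/2 + (3*sqrt(2)/2)i


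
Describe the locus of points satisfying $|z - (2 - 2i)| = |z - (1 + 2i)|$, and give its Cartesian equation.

|z - z1| = |z - z2| means z is equidistant from z1 and z2,
i.e. the perpendicular bisector of the segment from (2, -2) to (1, 2) (midpoint (3/2, 0)).
With z = x + yi, square both sides:
(x - 2)^2 + (y - (-2))^2 = (x - 1)^2 + (y - 2)^2
The x^2 and y^2 terms cancel: -2x + 8y = 5 - 8 = -3
Simplify: 2x - 8y = 3
Locus: Perpendicular bisector of the segment from (2, -2) to (1, 2): the line 2x - 8y = 3


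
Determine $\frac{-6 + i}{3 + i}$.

Multiply numerator and denominator by conjugate (3 - i):
= (-6 + i)(3 - i) / (3^2 + 1^2)
= (-17 + 9i) / 10
= -17/10 + (9/10)i


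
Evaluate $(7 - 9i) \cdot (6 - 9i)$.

(a1*a2 - b1*b2) + (a1*b2 + b1*a2)i
= (42 - 81) + (-63 + (-54))i
= -39 - 117i


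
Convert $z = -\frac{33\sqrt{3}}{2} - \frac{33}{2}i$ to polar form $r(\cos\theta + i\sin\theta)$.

r = |z| = sqrt(a^2 + b^2) = sqrt((-33*sqrt(3)/2)^2 + (-33/2)^2) = sqrt(3267/4 + 1089/4) = sqrt(1089) = 33
θ = arctan(b/a) = arctan(-16.5/-28.5788) (quadrant-adjusted) = 210°
z = 33(cos 210° + i sin 210°)


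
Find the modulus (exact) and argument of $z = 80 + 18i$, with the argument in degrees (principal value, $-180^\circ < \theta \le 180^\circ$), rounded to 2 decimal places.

|z| = sqrt(80^2 + 18^2) = 82
arg(z) = arctan(b/a) = arctan(18/80) (quadrant-adjusted) = 12.68°


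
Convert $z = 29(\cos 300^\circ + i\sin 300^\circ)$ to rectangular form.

a = r cos θ = 29 * 1/2 = 29/2
b = r sin θ = 29 * -sqrt(3)/2 = -29*sqrt(3)/2
z = 29/2 - (29*sqrt(3)/2)i


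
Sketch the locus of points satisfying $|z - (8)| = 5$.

|z - z0| = r describes a circle centered at z0 with radius r
Here z0 = 8 and r = 5
Locus: Circle centered at (8, 0) with radius 5


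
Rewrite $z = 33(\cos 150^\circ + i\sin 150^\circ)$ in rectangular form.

a = r cos θ = 33 * -sqrt(3)/2 = -33*sqrt(3)/2
b = r sin θ = 33 * 1/2 = 33/2
z = -33*sqrt(3)/2 + (33/2)i


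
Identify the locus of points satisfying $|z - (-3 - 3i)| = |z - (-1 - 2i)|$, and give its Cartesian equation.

|z - z1| = |z - z2| means z is equidistant from z1 and z2,
i.e. the perpendicular bisector of the segment from (-3, -3) to (-1, -2) (midpoint (-2, -5/2)).
With z = x + yi, square both sides:
(x - (-3))^2 + (y - (-3))^2 = (x - (-1))^2 + (y - (-2))^2
The x^2 and y^2 terms cancel: 4x + 2y = 5 - 18 = -13
Simplify: 4x + 2y = -13
Locus: Perpendicular bisector of the segment from (-3, -3) to (-1, -2): the line 4x + 2y = -13


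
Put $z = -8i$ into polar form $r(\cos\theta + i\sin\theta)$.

r = |z| = sqrt(a^2 + b^2) = sqrt((0)^2 + (-8)^2) = sqrt(0 + 64) = sqrt(64) = 8
a = 0 and b < 0, so z lies on the negative imaginary axis: θ = 270°
z = 8(cos 270° + i sin 270°)


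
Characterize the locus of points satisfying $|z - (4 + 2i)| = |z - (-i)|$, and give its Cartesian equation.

|z - z1| = |z - z2| means z is equidistant from z1 and z2,
i.e. the perpendicular bisector of the segment from (4, 2) to (0, -1) (midpoint (2, 1/2)).
With z = x + yi, square both sides:
(x - 4)^2 + (y - 2)^2 = (x - 0)^2 + (y - (-1))^2
The x^2 and y^2 terms cancel: -8x + (-6)y = 1 - 20 = -19
Simplify: 8x + 6y = 19
Locus: Perpendicular bisector of the segment from (4, 2) to (0, -1): the line 8x + 6y = 19


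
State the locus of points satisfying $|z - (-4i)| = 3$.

|z - z0| = r describes a circle centered at z0 with radius r
Here z0 = -4i and r = 3
Locus: Circle centered at (0, -4) with radius 3


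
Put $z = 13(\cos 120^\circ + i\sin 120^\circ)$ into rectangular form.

a = r cos θ = 13 * -1/2 = -13/2
b = r sin θ = 13 * sqrt(3)/2 = 13*sqrt(3)/2
z = -13/2 + (13*sqrt(3)/2)i


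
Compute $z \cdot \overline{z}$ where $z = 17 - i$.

z * conjugate(z) = |z|^2 = a^2 + b^2
= 17^2 + (-1)^2 = 290


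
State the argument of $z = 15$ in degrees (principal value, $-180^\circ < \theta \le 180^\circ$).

b = 0 and a > 0, so z lies on the positive real axis: θ = 0°


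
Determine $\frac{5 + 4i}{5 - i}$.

Multiply numerator and denominator by conjugate (5 + i):
= (5 + 4i)(5 + i) / (5^2 + (-1)^2)
= (21 + 25i) / 26
= 21/26 + (25/26)i


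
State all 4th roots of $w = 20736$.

|w| = 20736, arg(w) = 0°
Root modulus = 20736^(1/4) = 12
Root arguments: θ_k = (0° + 360°k)/4 for k = 0, 1, ..., 3
Roots: 12, 12i, -12, -12i


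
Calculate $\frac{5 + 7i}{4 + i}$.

Multiply numerator and denominator by conjugate (4 - i):
= (5 + 7i)(4 - i) / (4^2 + 1^2)
= (27 + 23i) / 17
= 27/17 + (23/17)i


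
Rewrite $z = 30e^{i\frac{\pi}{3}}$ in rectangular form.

a = r cos θ = 30 * 1/2 = 15
b = r sin θ = 30 * sqrt(3)/2 = 15*sqrt(3)
z = 15 + 15*sqrt(3)i


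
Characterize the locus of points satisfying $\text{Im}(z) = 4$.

Im(z) = y where z = x + yi; the equation y = 4 is satisfied by all points with that y-coordinate
Locus: Horizontal line y = 4


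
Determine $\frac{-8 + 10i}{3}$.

Divisor is real, so divide each part by 3:
= -8/3 + (10/3)i


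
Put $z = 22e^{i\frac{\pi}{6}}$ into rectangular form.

a = r cos θ = 22 * sqrt(3)/2 = 11*sqrt(3)
b = r sin θ = 22 * 1/2 = 11
z = 11*sqrt(3) + 11i


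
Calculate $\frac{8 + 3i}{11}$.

Divisor is real, so divide each part by 11:
= 8/11 + (3/11)i


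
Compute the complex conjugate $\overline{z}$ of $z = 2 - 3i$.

If z = a + bi, then conjugate(z) = a - bi
conjugate(2 - 3i) = 2 + 3i


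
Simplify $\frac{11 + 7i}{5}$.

Divisor is real, so divide each part by 5:
= 11/5 + (7/5)i


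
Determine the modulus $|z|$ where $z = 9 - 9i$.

|z| = sqrt(a^2 + b^2) = sqrt(9^2 + (-9)^2) = sqrt(162) = sqrt(162)


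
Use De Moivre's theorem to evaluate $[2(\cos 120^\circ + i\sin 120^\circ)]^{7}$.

By De Moivre: z^n = r^n(cos(nθ) + i sin(nθ))
= 2^7(cos(7*120°) + i sin(7*120°))
= 128(cos 120° + i sin 120°)
= -64 + 64*sqrt(3)i


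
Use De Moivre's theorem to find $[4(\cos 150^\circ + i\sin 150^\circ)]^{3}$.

By De Moivre: z^n = r^n(cos(nθ) + i sin(nθ))
= 4^3(cos(3*150°) + i sin(3*150°))
= 64(cos 90° + i sin 90°)
= 64i


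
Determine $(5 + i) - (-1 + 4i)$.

(5 - (-1)) + (1 - 4)i = 6 - 3i


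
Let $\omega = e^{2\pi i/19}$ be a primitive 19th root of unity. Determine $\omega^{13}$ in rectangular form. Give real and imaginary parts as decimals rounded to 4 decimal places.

ω^13 = e^(2πi·13/19) = e^(i·26π/19)
= cos(26π/19) + i sin(26π/19)
= -0.4017 - 0.9158i


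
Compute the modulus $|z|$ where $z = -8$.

|z| = sqrt(a^2 + b^2) = sqrt((-8)^2 + 0^2) = sqrt(64) = 8


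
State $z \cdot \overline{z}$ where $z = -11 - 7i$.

z * conjugate(z) = |z|^2 = a^2 + b^2
= (-11)^2 + (-7)^2 = 170


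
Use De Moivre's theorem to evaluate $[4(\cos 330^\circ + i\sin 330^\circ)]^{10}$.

By De Moivre: z^n = r^n(cos(nθ) + i sin(nθ))
= 4^10(cos(10*330°) + i sin(10*330°))
= 1048576(cos 60° + i sin 60°)
= 524288 + 524288*sqrt(3)i


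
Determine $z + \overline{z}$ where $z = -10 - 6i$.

z + conjugate(z) = (a + bi) + (a - bi) = 2a
= 2 * (-10) = -20


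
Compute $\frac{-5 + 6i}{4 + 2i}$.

Multiply numerator and denominator by conjugate (4 - 2i):
= (-5 + 6i)(4 - 2i) / (4^2 + 2^2)
= (-8 + 34i) / 20
Divide through by 2: (-4 + 17i) / 10
= -2/5 + (17/10)i


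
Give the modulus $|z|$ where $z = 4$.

|z| = sqrt(a^2 + b^2) = sqrt(4^2 + 0^2) = sqrt(16) = 4


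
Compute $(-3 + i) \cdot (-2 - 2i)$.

(a1*a2 - b1*b2) + (a1*b2 + b1*a2)i
= (6 - (-2)) + (6 + (-2))i
= 8 + 4i


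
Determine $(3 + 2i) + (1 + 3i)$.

(3 + 1) + (2 + 3)i = 4 + 5i


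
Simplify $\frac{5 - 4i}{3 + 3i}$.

Multiply numerator and denominator by conjugate (3 - 3i):
= (5 - 4i)(3 - 3i) / (3^2 + 3^2)
= (3 - 27i) / 18
Divide through by 3: (1 - 9i) / 6
= 1/6 - (3/2)i


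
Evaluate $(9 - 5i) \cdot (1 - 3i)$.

(a1*a2 - b1*b2) + (a1*b2 + b1*a2)i
= (9 - 15) + (-27 + (-5))i
= -6 - 32i


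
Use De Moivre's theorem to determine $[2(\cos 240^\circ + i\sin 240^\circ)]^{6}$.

By De Moivre: z^n = r^n(cos(nθ) + i sin(nθ))
= 2^6(cos(6*240°) + i sin(6*240°))
= 64(cos 0° + i sin 0°)
= 64


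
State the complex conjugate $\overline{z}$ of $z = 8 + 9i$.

If z = a + bi, then conjugate(z) = a - bi
conjugate(8 + 9i) = 8 - 9i


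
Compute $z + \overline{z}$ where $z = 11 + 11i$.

z + conjugate(z) = (a + bi) + (a - bi) = 2a
= 2 * 11 = 22


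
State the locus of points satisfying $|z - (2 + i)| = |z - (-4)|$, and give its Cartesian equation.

|z - z1| = |z - z2| means z is equidistant from z1 and z2,
i.e. the perpendicular bisector of the segment from (2, 1) to (-4, 0) (midpoint (-1, 1/2)).
With z = x + yi, square both sides:
(x - 2)^2 + (y - 1)^2 = (x - (-4))^2 + (y - 0)^2
The x^2 and y^2 terms cancel: -12x + (-2)y = 16 - 5 = 11
Simplify: 12x + 2y = -11
Locus: Perpendicular bisector of the segment from (2, 1) to (-4, 0): the line 12x + 2y = -11


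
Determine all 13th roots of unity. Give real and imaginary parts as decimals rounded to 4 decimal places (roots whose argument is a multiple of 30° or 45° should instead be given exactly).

ω_k = e^(2πik/13) = cos(2πk/13) + i sin(2πk/13) for k = 0, 1, ..., 12
Roots: 1, 0.8855 + 0.4647i, 0.5681 + 0.8230i, 0.1205 + 0.9927i, -0.3546 + 0.9350i, -0.7485 + 0.6631i, -0.9709 + 0.2393i, -0.9709 - 0.2393i, -0.7485 - 0.6631i, -0.3546 - 0.9350i, 0.1205 - 0.9927i, 0.5681 - 0.8230i, 0.8855 - 0.4647i


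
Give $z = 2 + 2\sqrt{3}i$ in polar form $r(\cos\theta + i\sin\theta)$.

r = |z| = sqrt(a^2 + b^2) = sqrt((2)^2 + (2*sqrt(3))^2) = sqrt(4 + 12) = sqrt(16) = 4
θ = arctan(b/a) = arctan(3.4641/2) (quadrant-adjusted) = 60°
z = 4(cos 60° + i sin 60°)


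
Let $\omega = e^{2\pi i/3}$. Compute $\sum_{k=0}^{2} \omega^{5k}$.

Let ζ = ω^5 = e^(2πi·5/3). Since 3 ∤ 5, ζ ≠ 1.
Sum = Σ_{k=0}^{2} ζ^k = (ζ^3 - 1)/(ζ - 1) = (ω^{5·3} - 1)/(ζ - 1) = (1 - 1)/(ζ - 1) = 0


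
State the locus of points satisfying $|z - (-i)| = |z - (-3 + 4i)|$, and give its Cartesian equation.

|z - z1| = |z - z2| means z is equidistant from z1 and z2,
i.e. the perpendicular bisector of the segment from (0, -1) to (-3, 4) (midpoint (-3/2, 3/2)).
With z = x + yi, square both sides:
(x - 0)^2 + (y - (-1))^2 = (x - (-3))^2 + (y - 4)^2
The x^2 and y^2 terms cancel: -6x + 10y = 25 - 1 = 24
Simplify: 3x - 5y = -12
Locus: Perpendicular bisector of the segment from (0, -1) to (-3, 4): the line 3x - 5y = -12


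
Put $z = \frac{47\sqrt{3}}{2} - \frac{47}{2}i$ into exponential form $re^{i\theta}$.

r = |z| = sqrt((47*sqrt(3)/2)^2 + (-47/2)^2) = sqrt(6627/4 + 2209/4) = sqrt(2209) = 47
θ = arctan(b/a) = arctan(-23.5/40.7032) (quadrant-adjusted) = -30° = -π/6
z = 47e^(-i*π/6)


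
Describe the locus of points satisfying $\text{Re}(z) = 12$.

Re(z) = x where z = x + yi; the equation x = 12 is satisfied by all points with that x-coordinate
Locus: Vertical line x = 12


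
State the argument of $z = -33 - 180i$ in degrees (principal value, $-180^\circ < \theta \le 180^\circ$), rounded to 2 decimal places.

θ = arctan(b/a) = arctan(-180/-33) (quadrant-adjusted) = -100.39°


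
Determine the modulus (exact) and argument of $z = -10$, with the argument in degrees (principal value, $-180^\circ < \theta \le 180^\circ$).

|z| = sqrt((-10)^2 + 0^2) = 10
b = 0 and a < 0, so z lies on the negative real axis: arg(z) = 180°


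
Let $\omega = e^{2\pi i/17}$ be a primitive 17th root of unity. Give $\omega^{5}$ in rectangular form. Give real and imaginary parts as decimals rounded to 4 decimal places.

ω^5 = e^(2πi·5/17) = e^(i·10π/17)
= cos(10π/17) + i sin(10π/17)
= -0.2737 + 0.9618i


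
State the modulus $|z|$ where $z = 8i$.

|z| = sqrt(a^2 + b^2) = sqrt(0^2 + 8^2) = sqrt(64) = 8


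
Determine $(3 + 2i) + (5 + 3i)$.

(3 + 5) + (2 + 3)i = 8 + 5i


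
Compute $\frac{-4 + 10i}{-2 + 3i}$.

Multiply numerator and denominator by conjugate (-2 - 3i):
= (-4 + 10i)(-2 - 3i) / ((-2)^2 + 3^2)
= (38 - 8i) / 13
= 38/13 - (8/13)i


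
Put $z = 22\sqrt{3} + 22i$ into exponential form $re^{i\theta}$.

r = |z| = sqrt((22*sqrt(3))^2 + (22)^2) = sqrt(1452 + 484) = sqrt(1936) = 44
θ = arctan(b/a) = arctan(22/38.1051) (quadrant-adjusted) = 30° = π/6
z = 44e^(i*π/6)


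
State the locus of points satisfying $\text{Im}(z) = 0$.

Im(z) = y where z = x + yi; the equation y = 0 is satisfied by all points with that y-coordinate
Locus: Horizontal line y = 0


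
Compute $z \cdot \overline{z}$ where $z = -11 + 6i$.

z * conjugate(z) = |z|^2 = a^2 + b^2
= (-11)^2 + 6^2 = 157


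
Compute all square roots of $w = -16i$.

|w| = 16, arg(w) = 270°
Root modulus = 16^(1/2) = 4
Root arguments: θ_k = (270° + 360°k)/2 for k = 0, 1, ..., 1
Roots: -2*sqrt(2) + 2*sqrt(2)i, 2*sqrt(2) - 2*sqrt(2)i


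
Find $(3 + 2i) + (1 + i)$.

(3 + 1) + (2 + 1)i = 4 + 3i


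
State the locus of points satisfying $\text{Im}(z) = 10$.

Im(z) = y where z = x + yi; the equation y = 10 is satisfied by all points with that y-coordinate
Locus: Horizontal line y = 10


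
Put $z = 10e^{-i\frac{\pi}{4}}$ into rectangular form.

a = r cos θ = 10 * sqrt(2)/2 = 5*sqrt(2)
b = r sin θ = 10 * -sqrt(2)/2 = -5*sqrt(2)
z = 5*sqrt(2) - 5*sqrt(2)i


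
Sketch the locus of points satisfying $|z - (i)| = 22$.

|z - z0| = r describes a circle centered at z0 with radius r
Here z0 = i and r = 22
Locus: Circle centered at (0, 1) with radius 22


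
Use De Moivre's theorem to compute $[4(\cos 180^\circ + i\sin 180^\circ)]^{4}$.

By De Moivre: z^n = r^n(cos(nθ) + i sin(nθ))
= 4^4(cos(4*180°) + i sin(4*180°))
= 256(cos 0° + i sin 0°)
= 256


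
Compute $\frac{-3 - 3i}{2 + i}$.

Multiply numerator and denominator by conjugate (2 - i):
= (-3 - 3i)(2 - i) / (2^2 + 1^2)
= (-9 - 3i) / 5
= -9/5 - (3/5)i


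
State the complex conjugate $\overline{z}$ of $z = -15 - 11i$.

If z = a + bi, then conjugate(z) = a - bi
conjugate(-15 - 11i) = -15 + 11i


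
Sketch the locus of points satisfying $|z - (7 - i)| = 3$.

|z - z0| = r describes a circle centered at z0 with radius r
Here z0 = 7 - i and r = 3
Locus: Circle centered at (7, -1) with radius 3


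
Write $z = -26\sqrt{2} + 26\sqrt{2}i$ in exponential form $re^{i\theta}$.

r = |z| = sqrt((-26*sqrt(2))^2 + (26*sqrt(2))^2) = sqrt(1352 + 1352) = sqrt(2704) = 52
θ = arctan(b/a) = arctan(36.7696/-36.7696) (quadrant-adjusted) = 135° = 3π/4
z = 52e^(i*3π/4)


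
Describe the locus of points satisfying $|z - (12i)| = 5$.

|z - z0| = r describes a circle centered at z0 with radius r
Here z0 = 12i and r = 5
Locus: Circle centered at (0, 12) with radius 5


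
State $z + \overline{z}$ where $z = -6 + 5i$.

z + conjugate(z) = (a + bi) + (a - bi) = 2a
= 2 * (-6) = -12


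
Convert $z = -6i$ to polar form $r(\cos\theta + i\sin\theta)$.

r = |z| = sqrt(a^2 + b^2) = sqrt((0)^2 + (-6)^2) = sqrt(0 + 36) = sqrt(36) = 6
a = 0 and b < 0, so z lies on the negative imaginary axis: θ = 270°
z = 6(cos 270° + i sin 270°)


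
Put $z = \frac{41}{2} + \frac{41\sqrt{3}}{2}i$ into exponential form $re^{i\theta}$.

r = |z| = sqrt((41/2)^2 + (41*sqrt(3)/2)^2) = sqrt(1681/4 + 5043/4) = sqrt(1681) = 41
θ = arctan(b/a) = arctan(35.507/20.5) (quadrant-adjusted) = 60° = π/3
z = 41e^(i*π/3)


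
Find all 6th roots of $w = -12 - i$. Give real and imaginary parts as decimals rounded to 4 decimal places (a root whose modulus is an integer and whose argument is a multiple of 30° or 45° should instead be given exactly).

|w| = sqrt(145) ≈ 12.041595, arg(w) ≈ 184.763642°
Root modulus = sqrt(145)^(1/6) ≈ 1.513959
Root arguments: θ_k = (arg(w) + 360°k)/6 for k = 0, 1, ..., 5
Compute each root as (root modulus)(cos θ_k + i sin θ_k) using full-precision intermediates, then round to 4 decimal places.
Roots: 1.3005 + 0.7751i, -0.0210 + 1.5138i, -1.3215 + 0.7387i, -1.3005 - 0.7751i, 0.0210 - 1.5138i, 1.3215 - 0.7387i


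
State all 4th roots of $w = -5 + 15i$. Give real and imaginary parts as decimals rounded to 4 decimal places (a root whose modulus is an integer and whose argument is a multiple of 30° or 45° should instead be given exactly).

|w| = sqrt(250) ≈ 15.811388, arg(w) ≈ 108.434949°
Root modulus = sqrt(250)^(1/4) ≈ 1.994080
Root arguments: θ_k = (arg(w) + 360°k)/4 for k = 0, 1, ..., 3
Compute each root as (root modulus)(cos θ_k + i sin θ_k) using full-precision intermediates, then round to 4 decimal places.
Roots: 1.7750 + 0.9087i, -0.9087 + 1.7750i, -1.7750 - 0.9087i, 0.9087 - 1.7750i


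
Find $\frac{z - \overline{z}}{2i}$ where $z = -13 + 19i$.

z - conjugate(z) = 2bi
(z - conjugate(z))/(2i) = 2bi/(2i) = b = 19


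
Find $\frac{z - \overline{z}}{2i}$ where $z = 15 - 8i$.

z - conjugate(z) = 2bi
(z - conjugate(z))/(2i) = 2bi/(2i) = b = -8


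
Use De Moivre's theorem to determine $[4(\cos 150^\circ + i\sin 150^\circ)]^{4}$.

By De Moivre: z^n = r^n(cos(nθ) + i sin(nθ))
= 4^4(cos(4*150°) + i sin(4*150°))
= 256(cos 240° + i sin 240°)
= -128 - 128*sqrt(3)i


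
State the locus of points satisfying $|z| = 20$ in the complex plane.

|z| = 20 means sqrt(x^2 + y^2) = 20
This is a circle of radius 20 centered at the origin


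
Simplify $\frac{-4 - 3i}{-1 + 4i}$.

Multiply numerator and denominator by conjugate (-1 - 4i):
= (-4 - 3i)(-1 - 4i) / ((-1)^2 + 4^2)
= (-8 + 19i) / 17
= -8/17 + (19/17)i


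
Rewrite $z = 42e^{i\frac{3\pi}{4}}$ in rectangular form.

a = r cos θ = 42 * -sqrt(2)/2 = -21*sqrt(2)
b = r sin θ = 42 * sqrt(2)/2 = 21*sqrt(2)
z = -21*sqrt(2) + 21*sqrt(2)i


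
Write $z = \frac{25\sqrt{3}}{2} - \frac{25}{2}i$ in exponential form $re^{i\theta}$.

r = |z| = sqrt((25*sqrt(3)/2)^2 + (-25/2)^2) = sqrt(1875/4 + 625/4) = sqrt(625) = 25
θ = arctan(b/a) = arctan(-12.5/21.6506) (quadrant-adjusted) = -30° = -π/6
z = 25e^(-i*π/6)


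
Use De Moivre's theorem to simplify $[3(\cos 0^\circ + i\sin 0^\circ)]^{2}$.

By De Moivre: z^n = r^n(cos(nθ) + i sin(nθ))
= 3^2(cos(2*0°) + i sin(2*0°))
= 9(cos 0° + i sin 0°)
= 9


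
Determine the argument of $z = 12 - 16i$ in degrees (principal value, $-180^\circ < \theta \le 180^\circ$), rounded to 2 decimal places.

θ = arctan(b/a) = arctan(-16/12) (quadrant-adjusted) = -53.13°


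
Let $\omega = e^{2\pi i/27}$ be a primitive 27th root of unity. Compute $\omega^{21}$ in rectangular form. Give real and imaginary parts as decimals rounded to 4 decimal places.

ω^21 = e^(2πi·21/27) = e^(i·14π/9)
= cos(14π/9) + i sin(14π/9)
= 0.1736 - 0.9848i


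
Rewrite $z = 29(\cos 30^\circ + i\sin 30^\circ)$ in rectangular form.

a = r cos θ = 29 * sqrt(3)/2 = 29*sqrt(3)/2
b = r sin θ = 29 * 1/2 = 29/2
z = 29*sqrt(3)/2 + (29/2)i


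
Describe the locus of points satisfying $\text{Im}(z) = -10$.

Im(z) = y where z = x + yi; the equation y = -10 is satisfied by all points with that y-coordinate
Locus: Horizontal line y = -10


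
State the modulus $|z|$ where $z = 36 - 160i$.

|z| = sqrt(a^2 + b^2) = sqrt(36^2 + (-160)^2) = sqrt(26896) = 164


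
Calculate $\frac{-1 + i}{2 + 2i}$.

Multiply numerator and denominator by conjugate (2 - 2i):
= (-1 + i)(2 - 2i) / (2^2 + 2^2)
= (4i) / 8
Divide through by 4: (i) / 2
= 0 + (1/2)i


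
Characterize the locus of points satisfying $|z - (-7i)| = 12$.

|z - z0| = r describes a circle centered at z0 with radius r
Here z0 = -7i and r = 12
Locus: Circle centered at (0, -7) with radius 12


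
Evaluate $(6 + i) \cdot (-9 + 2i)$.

(a1*a2 - b1*b2) + (a1*b2 + b1*a2)i
= (-54 - 2) + (12 + (-9))i
= -56 + 3i


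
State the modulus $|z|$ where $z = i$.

|z| = sqrt(a^2 + b^2) = sqrt(0^2 + 1^2) = sqrt(1) = 1


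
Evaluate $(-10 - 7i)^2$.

(a + bi)^2 = a^2 - b^2 + 2abi
= (-10)^2 - (-7)^2 + 2*(-10)*(-7)i
= 51 + 140i


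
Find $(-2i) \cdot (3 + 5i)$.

(a1*a2 - b1*b2) + (a1*b2 + b1*a2)i
= (0 - (-10)) + (0 + (-6))i
= 10 - 6i


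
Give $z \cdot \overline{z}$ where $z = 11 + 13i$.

z * conjugate(z) = |z|^2 = a^2 + b^2
= 11^2 + 13^2 = 290


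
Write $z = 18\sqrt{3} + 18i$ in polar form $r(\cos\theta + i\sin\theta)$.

r = |z| = sqrt(a^2 + b^2) = sqrt((18*sqrt(3))^2 + (18)^2) = sqrt(972 + 324) = sqrt(1296) = 36
θ = arctan(b/a) = arctan(18/31.1769) (quadrant-adjusted) = 30°
z = 36(cos 30° + i sin 30°)


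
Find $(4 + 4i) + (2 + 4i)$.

(4 + 2) + (4 + 4)i = 6 + 8i


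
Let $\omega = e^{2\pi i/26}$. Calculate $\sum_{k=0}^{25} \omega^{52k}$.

Since 26 divides 52, ω^52 = (ω^26)^2 = 1^2 = 1, so every term is 1.
Sum = 26 · 1 = 26


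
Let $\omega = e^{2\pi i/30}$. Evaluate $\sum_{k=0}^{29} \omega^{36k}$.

Let ζ = ω^36 = e^(2πi·36/30). Since 30 ∤ 36, ζ ≠ 1.
Sum = Σ_{k=0}^{29} ζ^k = (ζ^30 - 1)/(ζ - 1) = (ω^{36·30} - 1)/(ζ - 1) = (1 - 1)/(ζ - 1) = 0


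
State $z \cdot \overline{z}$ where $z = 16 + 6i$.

z * conjugate(z) = |z|^2 = a^2 + b^2
= 16^2 + 6^2 = 292


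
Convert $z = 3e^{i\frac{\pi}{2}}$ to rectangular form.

a = r cos θ = 3 * 0 = 0
b = r sin θ = 3 * 1 = 3
z = 3i


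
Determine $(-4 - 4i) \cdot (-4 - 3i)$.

(a1*a2 - b1*b2) + (a1*b2 + b1*a2)i
= (16 - 12) + (12 + 16)i
= 4 + 28i


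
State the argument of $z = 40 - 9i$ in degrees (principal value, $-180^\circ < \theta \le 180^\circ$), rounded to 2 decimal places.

θ = arctan(b/a) = arctan(-9/40) (quadrant-adjusted) = -12.68°


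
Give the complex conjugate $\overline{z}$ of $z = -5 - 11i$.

If z = a + bi, then conjugate(z) = a - bi
conjugate(-5 - 11i) = -5 + 11i


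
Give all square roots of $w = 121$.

|w| = 121, arg(w) = 0°
Root modulus = 121^(1/2) = 11
Root arguments: θ_k = (0° + 360°k)/2 for k = 0, 1, ..., 1
Roots: 11, -11


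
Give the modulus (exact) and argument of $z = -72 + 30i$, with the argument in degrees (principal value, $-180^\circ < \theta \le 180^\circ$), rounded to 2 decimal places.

|z| = sqrt((-72)^2 + 30^2) = 78
arg(z) = arctan(b/a) = arctan(30/-72) (quadrant-adjusted) = 157.38°


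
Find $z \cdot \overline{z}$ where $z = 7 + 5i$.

z * conjugate(z) = |z|^2 = a^2 + b^2
= 7^2 + 5^2 = 74


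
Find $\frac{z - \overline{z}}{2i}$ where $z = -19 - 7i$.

z - conjugate(z) = 2bi
(z - conjugate(z))/(2i) = 2bi/(2i) = b = -7


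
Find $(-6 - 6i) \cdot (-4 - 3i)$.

(a1*a2 - b1*b2) + (a1*b2 + b1*a2)i
= (24 - 18) + (18 + 24)i
= 6 + 42i


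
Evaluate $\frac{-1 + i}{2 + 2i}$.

Multiply numerator and denominator by conjugate (2 - 2i):
= (-1 + i)(2 - 2i) / (2^2 + 2^2)
= (4i) / 8
Divide through by 4: (i) / 2
= 0 + (1/2)i


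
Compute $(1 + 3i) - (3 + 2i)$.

(1 - 3) + (3 - 2)i = -2 + i


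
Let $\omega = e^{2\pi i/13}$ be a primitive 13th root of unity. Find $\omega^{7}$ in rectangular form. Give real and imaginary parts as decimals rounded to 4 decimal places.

ω^7 = e^(2πi·7/13) = e^(i·14π/13)
= cos(14π/13) + i sin(14π/13)
= -0.9709 - 0.2393i


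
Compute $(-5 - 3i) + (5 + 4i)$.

(-5 + 5) + (-3 + 4)i = i


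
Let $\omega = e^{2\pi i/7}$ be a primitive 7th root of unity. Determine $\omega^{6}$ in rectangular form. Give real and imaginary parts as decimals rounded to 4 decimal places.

ω^6 = e^(2πi·6/7) = e^(i·12π/7)
= cos(12π/7) + i sin(12π/7)
= 0.6235 - 0.7818i


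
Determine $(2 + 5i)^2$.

(a + bi)^2 = a^2 - b^2 + 2abi
= 2^2 - 5^2 + 2*2*5i
= -21 + 20i


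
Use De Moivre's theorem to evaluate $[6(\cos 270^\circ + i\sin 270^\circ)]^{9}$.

By De Moivre: z^n = r^n(cos(nθ) + i sin(nθ))
= 6^9(cos(9*270°) + i sin(9*270°))
= 10077696(cos 270° + i sin 270°)
= -10077696i


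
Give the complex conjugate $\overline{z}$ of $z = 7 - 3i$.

If z = a + bi, then conjugate(z) = a - bi
conjugate(7 - 3i) = 7 + 3i


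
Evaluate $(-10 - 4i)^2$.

(a + bi)^2 = a^2 - b^2 + 2abi
= (-10)^2 - (-4)^2 + 2*(-10)*(-4)i
= 84 + 80i


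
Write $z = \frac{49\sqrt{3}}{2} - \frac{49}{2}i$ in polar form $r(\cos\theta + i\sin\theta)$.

r = |z| = sqrt(a^2 + b^2) = sqrt((49*sqrt(3)/2)^2 + (-49/2)^2) = sqrt(7203/4 + 2401/4) = sqrt(2401) = 49
θ = arctan(b/a) = arctan(-24.5/42.4352) (quadrant-adjusted) = 330°
z = 49(cos 330° + i sin 330°)


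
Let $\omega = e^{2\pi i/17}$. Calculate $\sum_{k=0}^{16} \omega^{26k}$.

Let ζ = ω^26 = e^(2πi·26/17). Since 17 ∤ 26, ζ ≠ 1.
Sum = Σ_{k=0}^{16} ζ^k = (ζ^17 - 1)/(ζ - 1) = (ω^{26·17} - 1)/(ζ - 1) = (1 - 1)/(ζ - 1) = 0


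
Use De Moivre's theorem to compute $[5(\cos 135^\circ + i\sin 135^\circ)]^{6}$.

By De Moivre: z^n = r^n(cos(nθ) + i sin(nθ))
= 5^6(cos(6*135°) + i sin(6*135°))
= 15625(cos 90° + i sin 90°)
= 15625i


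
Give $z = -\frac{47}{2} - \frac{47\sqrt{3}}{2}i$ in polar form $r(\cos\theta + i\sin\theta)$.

r = |z| = sqrt(a^2 + b^2) = sqrt((-47/2)^2 + (-47*sqrt(3)/2)^2) = sqrt(2209/4 + 6627/4) = sqrt(2209) = 47
θ = arctan(b/a) = arctan(-40.7032/-23.5) (quadrant-adjusted) = 240°
z = 47(cos 240° + i sin 240°)


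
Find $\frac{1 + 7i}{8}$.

Divisor is real, so divide each part by 8:
= 1/8 + (7/8)i


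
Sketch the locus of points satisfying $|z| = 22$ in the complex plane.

|z| = 22 means sqrt(x^2 + y^2) = 22
This is a circle of radius 22 centered at the origin


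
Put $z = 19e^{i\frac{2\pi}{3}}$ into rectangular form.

a = r cos θ = 19 * -1/2 = -19/2
b = r sin θ = 19 * sqrt(3)/2 = 19*sqrt(3)/2
z = -19/2 + (19*sqrt(3)/2)i


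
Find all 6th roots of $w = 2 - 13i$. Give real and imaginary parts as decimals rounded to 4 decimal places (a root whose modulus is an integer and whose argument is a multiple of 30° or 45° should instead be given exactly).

|w| = sqrt(173) ≈ 13.152946, arg(w) ≈ 278.746162°
Root modulus = sqrt(173)^(1/6) ≈ 1.536398
Root arguments: θ_k = (arg(w) + 360°k)/6 for k = 0, 1, ..., 5
Compute each root as (root modulus)(cos θ_k + i sin θ_k) using full-precision intermediates, then round to 4 decimal places.
Roots: 1.0584 + 1.1137i, -0.4353 + 1.4735i, -1.4937 + 0.3598i, -1.0584 - 1.1137i, 0.4353 - 1.4735i, 1.4937 - 0.3598i


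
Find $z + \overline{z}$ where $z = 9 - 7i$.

z + conjugate(z) = (a + bi) + (a - bi) = 2a
= 2 * 9 = 18


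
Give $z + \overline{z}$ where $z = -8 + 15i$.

z + conjugate(z) = (a + bi) + (a - bi) = 2a
= 2 * (-8) = -16


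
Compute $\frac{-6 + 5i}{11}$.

Divisor is real, so divide each part by 11:
= -6/11 + (5/11)i


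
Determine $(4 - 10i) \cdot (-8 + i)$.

(a1*a2 - b1*b2) + (a1*b2 + b1*a2)i
= (-32 - (-10)) + (4 + 80)i
= -22 + 84i


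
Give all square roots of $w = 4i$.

|w| = 4, arg(w) = 90°
Root modulus = 4^(1/2) = 2
Root arguments: θ_k = (90° + 360°k)/2 for k = 0, 1, ..., 1
Roots: sqrt(2) + sqrt(2)i, -sqrt(2) - sqrt(2)i


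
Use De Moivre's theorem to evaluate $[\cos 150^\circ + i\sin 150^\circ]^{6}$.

By De Moivre: z^n = r^n(cos(nθ) + i sin(nθ))
= 1^6(cos(6*150°) + i sin(6*150°))
= 1(cos 180° + i sin 180°)
= -1


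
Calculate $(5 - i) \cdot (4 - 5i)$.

(a1*a2 - b1*b2) + (a1*b2 + b1*a2)i
= (20 - 5) + (-25 + (-4))i
= 15 - 29i


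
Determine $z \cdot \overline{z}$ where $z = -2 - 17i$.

z * conjugate(z) = |z|^2 = a^2 + b^2
= (-2)^2 + (-17)^2 = 293


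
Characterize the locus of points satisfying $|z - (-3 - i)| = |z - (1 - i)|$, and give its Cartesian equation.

|z - z1| = |z - z2| means z is equidistant from z1 and z2,
i.e. the perpendicular bisector of the segment from (-3, -1) to (1, -1) (midpoint (-1, -1)).
With z = x + yi, square both sides:
(x - (-3))^2 + (y - (-1))^2 = (x - 1)^2 + (y - (-1))^2
The x^2 and y^2 terms cancel: 8x + 0y = 2 - 10 = -8
Simplify: x = -1
Locus: Perpendicular bisector of the segment from (-3, -1) to (1, -1): the line x = -1


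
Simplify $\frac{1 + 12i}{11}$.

Divisor is real, so divide each part by 11:
= 1/11 + (12/11)i


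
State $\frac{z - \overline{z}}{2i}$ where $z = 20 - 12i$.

z - conjugate(z) = 2bi
(z - conjugate(z))/(2i) = 2bi/(2i) = b = -12


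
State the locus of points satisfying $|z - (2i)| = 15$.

|z - z0| = r describes a circle centered at z0 with radius r
Here z0 = 2i and r = 15
Locus: Circle centered at (0, 2) with radius 15


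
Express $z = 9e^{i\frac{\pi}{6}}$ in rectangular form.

a = r cos θ = 9 * sqrt(3)/2 = 9*sqrt(3)/2
b = r sin θ = 9 * 1/2 = 9/2
z = 9*sqrt(3)/2 + (9/2)i


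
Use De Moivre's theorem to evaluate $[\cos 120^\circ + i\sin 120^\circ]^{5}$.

By De Moivre: z^n = r^n(cos(nθ) + i sin(nθ))
= 1^5(cos(5*120°) + i sin(5*120°))
= 1(cos 240° + i sin 240°)
= -1/2 - (sqrt(3)/2)i


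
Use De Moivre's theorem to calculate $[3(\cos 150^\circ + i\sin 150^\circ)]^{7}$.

By De Moivre: z^n = r^n(cos(nθ) + i sin(nθ))
= 3^7(cos(7*150°) + i sin(7*150°))
= 2187(cos 330° + i sin 330°)
= 2187*sqrt(3)/2 - (2187/2)i


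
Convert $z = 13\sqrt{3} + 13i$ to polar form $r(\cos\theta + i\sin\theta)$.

r = |z| = sqrt(a^2 + b^2) = sqrt((13*sqrt(3))^2 + (13)^2) = sqrt(507 + 169) = sqrt(676) = 26
θ = arctan(b/a) = arctan(13/22.5167) (quadrant-adjusted) = 30°
z = 26(cos 30° + i sin 30°)


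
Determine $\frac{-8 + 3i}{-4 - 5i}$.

Multiply numerator and denominator by conjugate (-4 + 5i):
= (-8 + 3i)(-4 + 5i) / ((-4)^2 + (-5)^2)
= (17 - 52i) / 41
= 17/41 - (52/41)i


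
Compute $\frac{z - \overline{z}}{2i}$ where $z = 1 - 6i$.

z - conjugate(z) = 2bi
(z - conjugate(z))/(2i) = 2bi/(2i) = b = -6


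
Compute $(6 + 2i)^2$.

(a + bi)^2 = a^2 - b^2 + 2abi
= 6^2 - 2^2 + 2*6*2i
= 32 + 24i


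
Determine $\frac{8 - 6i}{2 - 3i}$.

Multiply numerator and denominator by conjugate (2 + 3i):
= (8 - 6i)(2 + 3i) / (2^2 + (-3)^2)
= (34 + 12i) / 13
= 34/13 + (12/13)i


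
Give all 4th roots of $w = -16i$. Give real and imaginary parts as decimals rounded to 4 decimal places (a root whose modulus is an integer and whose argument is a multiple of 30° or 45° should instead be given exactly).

|w| = 16, arg(w) = 270°
Root modulus = 16^(1/4) = 2
Root arguments: θ_k = (270° + 360°k)/4 for k = 0, 1, ..., 3
Compute each root as (root modulus)(cos θ_k + i sin θ_k) using full-precision intermediates, then round to 4 decimal places.
Roots: 0.7654 + 1.8478i, -1.8478 + 0.7654i, -0.7654 - 1.8478i, 1.8478 - 0.7654i


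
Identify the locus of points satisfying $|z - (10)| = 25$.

|z - z0| = r describes a circle centered at z0 with radius r
Here z0 = 10 and r = 25
Locus: Circle centered at (10, 0) with radius 25


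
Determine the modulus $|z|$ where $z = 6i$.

|z| = sqrt(a^2 + b^2) = sqrt(0^2 + 6^2) = sqrt(36) = 6


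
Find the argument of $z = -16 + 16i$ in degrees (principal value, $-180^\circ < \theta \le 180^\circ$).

θ = arctan(b/a) = arctan(16/-16) (quadrant-adjusted) = 135°


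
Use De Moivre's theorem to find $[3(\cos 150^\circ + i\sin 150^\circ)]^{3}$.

By De Moivre: z^n = r^n(cos(nθ) + i sin(nθ))
= 3^3(cos(3*150°) + i sin(3*150°))
= 27(cos 90° + i sin 90°)
= 27i


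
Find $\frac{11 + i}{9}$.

Divisor is real, so divide each part by 9:
= 11/9 + (1/9)i


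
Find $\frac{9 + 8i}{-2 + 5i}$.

Multiply numerator and denominator by conjugate (-2 - 5i):
= (9 + 8i)(-2 - 5i) / ((-2)^2 + 5^2)
= (22 - 61i) / 29
= 22/29 - (61/29)i


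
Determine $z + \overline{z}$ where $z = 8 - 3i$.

z + conjugate(z) = (a + bi) + (a - bi) = 2a
= 2 * 8 = 16


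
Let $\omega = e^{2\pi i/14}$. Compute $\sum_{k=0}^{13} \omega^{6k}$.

Let ζ = ω^6 = e^(2πi·6/14). Since 14 ∤ 6, ζ ≠ 1.
Sum = Σ_{k=0}^{13} ζ^k = (ζ^14 - 1)/(ζ - 1) = (ω^{6·14} - 1)/(ζ - 1) = (1 - 1)/(ζ - 1) = 0


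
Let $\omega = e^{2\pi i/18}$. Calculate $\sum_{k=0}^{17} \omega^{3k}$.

Let ζ = ω^3 = e^(2πi·3/18). Since 18 ∤ 3, ζ ≠ 1.
Sum = Σ_{k=0}^{17} ζ^k = (ζ^18 - 1)/(ζ - 1) = (ω^{3·18} - 1)/(ζ - 1) = (1 - 1)/(ζ - 1) = 0


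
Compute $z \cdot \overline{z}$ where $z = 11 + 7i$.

z * conjugate(z) = |z|^2 = a^2 + b^2
= 11^2 + 7^2 = 170


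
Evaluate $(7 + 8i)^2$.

(a + bi)^2 = a^2 - b^2 + 2abi
= 7^2 - 8^2 + 2*7*8i
= -15 + 112i


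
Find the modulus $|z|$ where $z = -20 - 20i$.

|z| = sqrt(a^2 + b^2) = sqrt((-20)^2 + (-20)^2) = sqrt(800) = sqrt(800)


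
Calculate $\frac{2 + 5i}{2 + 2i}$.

Multiply numerator and denominator by conjugate (2 - 2i):
= (2 + 5i)(2 - 2i) / (2^2 + 2^2)
= (14 + 6i) / 8
Divide through by 2: (7 + 3i) / 4
= 7/4 + (3/4)i


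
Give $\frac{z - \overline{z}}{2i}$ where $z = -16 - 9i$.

z - conjugate(z) = 2bi
(z - conjugate(z))/(2i) = 2bi/(2i) = b = -9


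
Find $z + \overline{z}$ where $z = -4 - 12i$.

z + conjugate(z) = (a + bi) + (a - bi) = 2a
= 2 * (-4) = -8


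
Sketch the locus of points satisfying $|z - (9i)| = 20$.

|z - z0| = r describes a circle centered at z0 with radius r
Here z0 = 9i and r = 20
Locus: Circle centered at (0, 9) with radius 20


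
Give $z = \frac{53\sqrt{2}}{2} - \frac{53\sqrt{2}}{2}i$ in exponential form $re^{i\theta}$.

r = |z| = sqrt((53*sqrt(2)/2)^2 + (-53*sqrt(2)/2)^2) = sqrt(2809/2 + 2809/2) = sqrt(2809) = 53
θ = arctan(b/a) = arctan(-37.4767/37.4767) (quadrant-adjusted) = -45° = -π/4
z = 53e^(-i*π/4)


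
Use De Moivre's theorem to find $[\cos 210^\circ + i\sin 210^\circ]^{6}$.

By De Moivre: z^n = r^n(cos(nθ) + i sin(nθ))
= 1^6(cos(6*210°) + i sin(6*210°))
= 1(cos 180° + i sin 180°)
= -1


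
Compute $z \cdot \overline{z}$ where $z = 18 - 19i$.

z * conjugate(z) = |z|^2 = a^2 + b^2
= 18^2 + (-19)^2 = 685


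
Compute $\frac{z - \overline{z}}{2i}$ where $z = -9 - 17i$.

z - conjugate(z) = 2bi
(z - conjugate(z))/(2i) = 2bi/(2i) = b = -17


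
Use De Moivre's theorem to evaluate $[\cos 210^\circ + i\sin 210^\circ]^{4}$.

By De Moivre: z^n = r^n(cos(nθ) + i sin(nθ))
= 1^4(cos(4*210°) + i sin(4*210°))
= 1(cos 120° + i sin 120°)
= -1/2 + (sqrt(3)/2)i


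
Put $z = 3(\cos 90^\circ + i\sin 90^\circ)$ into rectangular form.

a = r cos θ = 3 * 0 = 0
b = r sin θ = 3 * 1 = 3
z = 3i


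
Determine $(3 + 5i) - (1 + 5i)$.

(3 - 1) + (5 - 5)i = 2


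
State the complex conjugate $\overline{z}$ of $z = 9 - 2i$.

If z = a + bi, then conjugate(z) = a - bi
conjugate(9 - 2i) = 9 + 2i


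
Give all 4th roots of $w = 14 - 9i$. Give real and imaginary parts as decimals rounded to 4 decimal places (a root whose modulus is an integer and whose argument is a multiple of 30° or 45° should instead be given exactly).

|w| = sqrt(277) ≈ 16.643317, arg(w) ≈ 327.264774°
Root modulus = sqrt(277)^(1/4) ≈ 2.019807
Root arguments: θ_k = (arg(w) + 360°k)/4 for k = 0, 1, ..., 3
Compute each root as (root modulus)(cos θ_k + i sin θ_k) using full-precision intermediates, then round to 4 decimal places.
Roots: 0.2875 + 1.9992i, -1.9992 + 0.2875i, -0.2875 - 1.9992i, 1.9992 - 0.2875i


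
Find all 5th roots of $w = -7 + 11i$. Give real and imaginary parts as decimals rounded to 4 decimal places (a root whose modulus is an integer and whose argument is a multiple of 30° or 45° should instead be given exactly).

|w| = sqrt(170) ≈ 13.038405, arg(w) ≈ 122.471192°
Root modulus = sqrt(170)^(1/5) ≈ 1.671263
Root arguments: θ_k = (arg(w) + 360°k)/5 for k = 0, 1, ..., 4
Compute each root as (root modulus)(cos θ_k + i sin θ_k) using full-precision intermediates, then round to 4 decimal places.
Roots: 1.5209 + 0.6929i, -0.1890 + 1.6605i, -1.6377 + 0.3334i, -0.8231 - 1.4545i, 1.1290 - 1.2323i


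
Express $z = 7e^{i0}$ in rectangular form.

a = r cos θ = 7 * 1 = 7
b = r sin θ = 7 * 0 = 0
z = 7
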